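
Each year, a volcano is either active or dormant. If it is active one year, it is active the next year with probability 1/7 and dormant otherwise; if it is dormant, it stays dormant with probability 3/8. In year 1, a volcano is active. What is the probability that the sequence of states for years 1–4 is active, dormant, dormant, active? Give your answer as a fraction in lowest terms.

Year 1 is given. For each transition, use the conditional probability from the current state:
P(dormant | active) = 6/7; P(dormant | dormant) = 3/8; P(active | dormant) = 5/8.
P = 6/7 × 3/8 × 5/8 = 90/448 = 45/224.

45/224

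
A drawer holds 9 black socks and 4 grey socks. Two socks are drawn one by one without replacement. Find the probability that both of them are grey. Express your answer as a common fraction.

P = 4/13 × 3/12 = 12/156 = 1/13.

1/13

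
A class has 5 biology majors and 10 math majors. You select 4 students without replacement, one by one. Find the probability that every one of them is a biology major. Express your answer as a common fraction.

1/273

P(every draw is a biology major) = 5/15 × 4/14 × 3/13 × 2/12 = 120/32760 = 1/273.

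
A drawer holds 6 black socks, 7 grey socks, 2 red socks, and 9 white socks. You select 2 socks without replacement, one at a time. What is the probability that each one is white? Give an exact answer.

P(all white) = 9/24 × 8/23 = 72/552 = 3/23.

3/23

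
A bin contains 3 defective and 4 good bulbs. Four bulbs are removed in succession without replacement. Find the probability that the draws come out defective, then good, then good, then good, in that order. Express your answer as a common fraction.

Multiply the probability of each draw given the previous ones:
P = 3/7 × 4/6 × 3/5 × 2/4 = 72/840 = 3/35.

3/35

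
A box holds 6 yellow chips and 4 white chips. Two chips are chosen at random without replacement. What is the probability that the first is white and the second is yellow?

4/15

Each draw changes the counts, so multiply the conditional probabilities along the sequence:
P = 4/10 × 6/9 = 24/90 = 4/15.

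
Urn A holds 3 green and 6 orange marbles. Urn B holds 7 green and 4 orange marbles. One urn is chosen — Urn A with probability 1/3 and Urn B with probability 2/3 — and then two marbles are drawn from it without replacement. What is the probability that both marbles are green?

559/1980

From Urn A: P(both green) = (3/9)(2/8) = 1/12.
From Urn B: P(both green) = (7/11)(6/10) = 21/55.
Total probability = (1/3)(1/12) + (2/3)(21/55) = 559/1980.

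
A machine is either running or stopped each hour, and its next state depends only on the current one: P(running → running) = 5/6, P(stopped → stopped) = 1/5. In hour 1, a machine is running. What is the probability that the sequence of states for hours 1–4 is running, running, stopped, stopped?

Hour 1 is given. For each transition, use the conditional probability from the current state:
P(running | running) = 5/6; P(stopped | running) = 1/6; P(stopped | stopped) = 1/5.
P = 5/6 × 1/6 × 1/5 = 5/180 = 1/36.

1/36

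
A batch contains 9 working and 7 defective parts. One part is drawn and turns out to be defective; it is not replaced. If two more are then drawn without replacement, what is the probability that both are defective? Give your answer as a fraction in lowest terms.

1/7

With the first part removed, 6 defective remain out of 15.
P = 6/15 × 5/14 = 30/210 = 1/7.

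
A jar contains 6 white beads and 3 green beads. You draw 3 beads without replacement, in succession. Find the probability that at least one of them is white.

P(no white) = 3/9 × 2/8 × 1/7 = 6/504 = 1/84.
P(at least one) = 1 − 1/84 = 83/84.

83/84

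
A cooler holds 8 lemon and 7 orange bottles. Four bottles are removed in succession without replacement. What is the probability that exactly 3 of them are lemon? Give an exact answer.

56/195

One ordering (lemon drawn first) has probability 8/15 × 7/14 × 6/13 × 7/12 = 2352/32760 = 14/195.
There are C(4,3) = 4 such orderings, each equally likely, so P = 4 × 14/195 = 56/195.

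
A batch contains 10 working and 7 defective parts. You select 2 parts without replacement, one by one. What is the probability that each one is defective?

P(every draw is defective) = 7/17 × 6/16 = 42/272 = 21/136.

21/136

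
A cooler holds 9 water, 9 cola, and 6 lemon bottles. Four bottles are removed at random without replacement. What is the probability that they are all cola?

3/253

P(all cola) = 9/24 × 8/23 × 7/22 × 6/21 = 3024/255024 = 3/253.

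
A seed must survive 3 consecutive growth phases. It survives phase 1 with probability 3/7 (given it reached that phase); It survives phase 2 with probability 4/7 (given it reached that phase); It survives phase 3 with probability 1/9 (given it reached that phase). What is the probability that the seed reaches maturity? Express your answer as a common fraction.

4/147

The events are sequential, so multiply the conditional probabilities:
P = 3/7 × 4/7 × 1/9 = 12/441 = 4/147.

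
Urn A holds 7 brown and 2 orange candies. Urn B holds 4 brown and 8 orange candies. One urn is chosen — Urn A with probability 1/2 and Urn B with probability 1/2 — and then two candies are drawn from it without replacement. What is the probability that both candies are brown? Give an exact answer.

89/264

From Urn A: P(both brown) = (7/9)(6/8) = 7/12.
From Urn B: P(both brown) = (4/12)(3/11) = 1/11.
Total probability = (1/2)(7/12) + (1/2)(1/11) = 89/264.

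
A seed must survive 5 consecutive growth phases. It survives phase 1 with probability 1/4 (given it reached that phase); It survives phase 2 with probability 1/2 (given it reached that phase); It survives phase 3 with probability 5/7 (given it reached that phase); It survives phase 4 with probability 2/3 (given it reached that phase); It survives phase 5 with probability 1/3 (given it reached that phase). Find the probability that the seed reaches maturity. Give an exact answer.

5/252

The events are sequential, so multiply the conditional probabilities:
P = 1/4 × 1/2 × 5/7 × 2/3 × 1/3 = 10/504 = 5/252.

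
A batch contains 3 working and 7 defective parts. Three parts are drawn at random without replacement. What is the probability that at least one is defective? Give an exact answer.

119/120

P(no defective) = 3/10 × 2/9 × 1/8 = 6/720 = 1/120.
P(at least one) = 1 − 1/120 = 119/120.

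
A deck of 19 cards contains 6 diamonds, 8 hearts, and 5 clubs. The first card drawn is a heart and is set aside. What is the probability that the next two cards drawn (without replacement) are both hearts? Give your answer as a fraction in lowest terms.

7/51

After the first draw, 7 of the remaining 18 cards are hearts.
P = 7/18 × 6/17 = 42/306 = 7/51.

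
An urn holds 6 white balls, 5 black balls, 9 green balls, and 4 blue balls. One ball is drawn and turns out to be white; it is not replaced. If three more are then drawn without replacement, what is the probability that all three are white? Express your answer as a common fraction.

10/1771

After the first draw, 5 of the remaining 23 balls are white.
P = 5/23 × 4/22 × 3/21 = 60/10626 = 10/1771.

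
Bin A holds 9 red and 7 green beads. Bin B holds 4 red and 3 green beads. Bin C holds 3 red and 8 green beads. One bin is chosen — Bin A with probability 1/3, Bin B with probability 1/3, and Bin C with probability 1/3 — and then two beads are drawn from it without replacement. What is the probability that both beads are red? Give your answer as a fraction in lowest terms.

From Bin A: P(both red) = (9/16)(8/15) = 3/10.
From Bin B: P(both red) = (4/7)(3/6) = 2/7.
From Bin C: P(both red) = (3/11)(2/10) = 3/55.
Total probability = (1/3)(3/10) + (1/3)(2/7) + (1/3)(3/55) = 493/2310.

493/2310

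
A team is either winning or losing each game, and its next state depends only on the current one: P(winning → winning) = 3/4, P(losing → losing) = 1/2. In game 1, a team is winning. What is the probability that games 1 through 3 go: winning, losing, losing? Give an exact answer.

1/8

Game 1 is given. For each transition, use the conditional probability from the current state:
P(losing | winning) = 1/4; P(losing | losing) = 1/2.
P = 1/4 × 1/2 = 1/8.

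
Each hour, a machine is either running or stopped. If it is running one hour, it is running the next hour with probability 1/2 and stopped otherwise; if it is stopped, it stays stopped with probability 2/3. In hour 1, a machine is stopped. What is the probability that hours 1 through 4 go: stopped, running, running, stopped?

Hour 1 is given. For each transition, use the conditional probability from the current state:
P(running | stopped) = 1/3; P(running | running) = 1/2; P(stopped | running) = 1/2.
P = 1/3 × 1/2 × 1/2 = 1/12.

1/12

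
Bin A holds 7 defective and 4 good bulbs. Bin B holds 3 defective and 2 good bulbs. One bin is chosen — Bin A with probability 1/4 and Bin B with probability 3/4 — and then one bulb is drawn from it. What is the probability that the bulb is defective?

From Bin A: P(defective) = 7/11.
From Bin B: P(defective) = 3/5.
Total probability = (1/4)(7/11) + (3/4)(3/5) = 67/110.

67/110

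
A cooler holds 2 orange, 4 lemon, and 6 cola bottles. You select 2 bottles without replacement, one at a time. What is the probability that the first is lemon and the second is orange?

Multiply the probability of each draw given the previous ones:
P = 4/12 × 2/11 = 8/132 = 2/33.

2/33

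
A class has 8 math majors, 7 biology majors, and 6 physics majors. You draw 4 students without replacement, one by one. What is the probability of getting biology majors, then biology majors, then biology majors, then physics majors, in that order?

Each draw changes the counts, so multiply the conditional probabilities along the sequence:
P = 7/21 × 6/20 × 5/19 × 6/18 = 1260/143640 = 1/114.

1/114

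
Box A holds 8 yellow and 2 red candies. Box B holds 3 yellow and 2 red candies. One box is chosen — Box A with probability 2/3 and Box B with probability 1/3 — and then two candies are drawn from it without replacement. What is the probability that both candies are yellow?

139/270

From Box A: P(both yellow) = (8/10)(7/9) = 28/45.
From Box B: P(both yellow) = (3/5)(2/4) = 3/10.
Total probability = (2/3)(28/45) + (1/3)(3/10) = 139/270.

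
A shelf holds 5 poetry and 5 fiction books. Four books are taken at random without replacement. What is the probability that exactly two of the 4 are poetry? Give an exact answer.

10/21

One ordering (poetry drawn first) has probability 5/10 × 4/9 × 5/8 × 4/7 = 400/5040 = 5/63.
There are C(4,2) = 6 such orderings, each equally likely, so P = 6 × 5/63 = 10/21.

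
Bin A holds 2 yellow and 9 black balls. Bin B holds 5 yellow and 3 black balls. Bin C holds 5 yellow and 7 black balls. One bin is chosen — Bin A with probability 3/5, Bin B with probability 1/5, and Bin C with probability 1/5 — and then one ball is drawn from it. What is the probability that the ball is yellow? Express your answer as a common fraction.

From Bin A: P(yellow) = 2/11.
From Bin B: P(yellow) = 5/8.
From Bin C: P(yellow) = 5/12.
Total probability = (3/5)(2/11) + (1/5)(5/8) + (1/5)(5/12) = 419/1320.

419/1320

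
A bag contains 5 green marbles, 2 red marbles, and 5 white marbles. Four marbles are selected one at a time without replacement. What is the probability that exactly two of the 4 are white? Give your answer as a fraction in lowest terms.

One ordering (white drawn first) has probability 5/12 × 4/11 × 7/10 × 6/9 = 840/11880 = 7/99.
There are C(4,2) = 6 such orderings, each equally likely, so P = 6 × 7/99 = 14/33.

14/33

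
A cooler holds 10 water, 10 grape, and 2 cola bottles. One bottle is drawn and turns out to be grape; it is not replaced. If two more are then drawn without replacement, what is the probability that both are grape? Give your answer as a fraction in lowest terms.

6/35

With the first bottle removed, 9 grape remain out of 21.
P = 9/21 × 8/20 = 72/420 = 6/35.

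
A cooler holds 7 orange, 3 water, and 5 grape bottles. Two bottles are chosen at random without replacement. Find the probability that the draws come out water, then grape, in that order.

1/14

Multiply the probability of each draw given the previous ones:
P = 3/15 × 5/14 = 15/210 = 1/14.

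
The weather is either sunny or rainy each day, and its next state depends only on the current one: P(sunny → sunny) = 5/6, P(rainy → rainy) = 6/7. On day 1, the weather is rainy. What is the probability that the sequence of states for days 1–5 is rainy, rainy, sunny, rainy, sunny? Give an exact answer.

1/343

Day 1 is given. For each transition, use the conditional probability from the current state:
P(rainy | rainy) = 6/7; P(sunny | rainy) = 1/7; P(rainy | sunny) = 1/6; P(sunny | rainy) = 1/7.
P = 6/7 × 1/7 × 1/6 × 1/7 = 6/2058 = 1/343.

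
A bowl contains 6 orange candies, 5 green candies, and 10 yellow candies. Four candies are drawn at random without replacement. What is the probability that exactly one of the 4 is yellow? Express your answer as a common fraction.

One ordering (yellow drawn first) has probability 10/21 × 11/20 × 10/19 × 9/18 = 9900/143640 = 55/798.
There are C(4,1) = 4 such orderings, each equally likely, so P = 4 × 55/798 = 110/399.

110/399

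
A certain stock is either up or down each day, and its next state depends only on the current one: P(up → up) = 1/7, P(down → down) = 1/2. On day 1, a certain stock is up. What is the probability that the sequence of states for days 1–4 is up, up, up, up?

Day 1 is given. For each transition, use the conditional probability from the current state:
P(up | up) = 1/7; P(up | up) = 1/7; P(up | up) = 1/7.
P = 1/7 × 1/7 × 1/7 = 1/343.

1/343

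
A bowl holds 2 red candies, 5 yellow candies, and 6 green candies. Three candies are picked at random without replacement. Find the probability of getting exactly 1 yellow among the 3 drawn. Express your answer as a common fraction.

70/143

One ordering (yellow drawn first) has probability 5/13 × 8/12 × 7/11 = 280/1716 = 70/429.
There are C(3,1) = 3 such orderings, each equally likely, so P = 3 × 70/429 = 70/143.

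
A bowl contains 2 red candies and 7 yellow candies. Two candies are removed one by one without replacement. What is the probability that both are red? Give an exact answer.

1/36

P(all red) = 2/9 × 1/8 = 2/72 = 1/36.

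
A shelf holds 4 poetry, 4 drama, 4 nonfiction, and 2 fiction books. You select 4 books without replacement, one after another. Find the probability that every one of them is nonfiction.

1/1001

P(all nonfiction) = 4/14 × 3/13 × 2/12 × 1/11 = 24/24024 = 1/1001.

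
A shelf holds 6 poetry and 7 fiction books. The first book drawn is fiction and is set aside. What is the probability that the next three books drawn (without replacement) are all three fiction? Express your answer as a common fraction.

With the first book removed, 6 fiction remain out of 12.
P = 6/12 × 5/11 × 4/10 = 120/1320 = 1/11.

1/11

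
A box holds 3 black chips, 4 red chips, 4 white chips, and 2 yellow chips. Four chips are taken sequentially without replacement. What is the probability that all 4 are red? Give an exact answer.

1/715

P(all red) = 4/13 × 3/12 × 2/11 × 1/10 = 24/17160 = 1/715.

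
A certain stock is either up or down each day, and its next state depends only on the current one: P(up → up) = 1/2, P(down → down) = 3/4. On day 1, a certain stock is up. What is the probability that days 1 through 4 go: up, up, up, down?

1/8

Day 1 is given. For each transition, use the conditional probability from the current state:
P(up | up) = 1/2; P(up | up) = 1/2; P(down | up) = 1/2.
P = 1/2 × 1/2 × 1/2 = 1/8.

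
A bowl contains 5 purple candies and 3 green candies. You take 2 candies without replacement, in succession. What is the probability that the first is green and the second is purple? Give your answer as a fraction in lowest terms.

Chain rule:
P = 3/8 × 5/7 = 15/56.

15/56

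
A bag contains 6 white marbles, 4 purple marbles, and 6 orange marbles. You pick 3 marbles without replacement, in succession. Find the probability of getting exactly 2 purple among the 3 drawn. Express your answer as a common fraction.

9/70

One ordering (purple drawn first) has probability 4/16 × 3/15 × 12/14 = 144/3360 = 3/70.
There are C(3,2) = 3 such orderings, each equally likely, so P = 3 × 3/70 = 9/70.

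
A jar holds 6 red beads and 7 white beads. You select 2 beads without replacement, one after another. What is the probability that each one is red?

P(all red) = 6/13 × 5/12 = 30/156 = 5/26.

5/26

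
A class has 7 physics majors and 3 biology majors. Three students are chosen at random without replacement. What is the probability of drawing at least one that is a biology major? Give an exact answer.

P(no biology majors) = 7/10 × 6/9 × 5/8 = 210/720 = 7/24.
P(at least one) = 1 − 7/24 = 17/24.

17/24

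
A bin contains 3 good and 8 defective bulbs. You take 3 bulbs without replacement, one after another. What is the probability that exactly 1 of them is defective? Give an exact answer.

8/55

One ordering (defective drawn first) has probability 8/11 × 3/10 × 2/9 = 48/990 = 8/165.
There are C(3,1) = 3 such orderings, each equally likely, so P = 3 × 8/165 = 8/55.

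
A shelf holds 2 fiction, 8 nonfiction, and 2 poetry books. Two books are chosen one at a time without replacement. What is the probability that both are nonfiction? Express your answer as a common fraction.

14/33

P = 8/12 × 7/11 = 56/132 = 14/33.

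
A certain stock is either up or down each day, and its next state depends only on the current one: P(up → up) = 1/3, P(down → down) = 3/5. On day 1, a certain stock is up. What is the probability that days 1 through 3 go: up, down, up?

4/15

Day 1 is given. For each transition, use the conditional probability from the current state:
P(down | up) = 2/3; P(up | down) = 2/5.
P = 2/3 × 2/5 = 4/15.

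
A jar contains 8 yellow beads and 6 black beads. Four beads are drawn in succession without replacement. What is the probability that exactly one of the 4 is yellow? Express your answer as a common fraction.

One ordering (yellow drawn first) has probability 8/14 × 6/13 × 5/12 × 4/11 = 960/24024 = 40/1001.
There are C(4,1) = 4 such orderings, each equally likely, so P = 4 × 40/1001 = 160/1001.

160/1001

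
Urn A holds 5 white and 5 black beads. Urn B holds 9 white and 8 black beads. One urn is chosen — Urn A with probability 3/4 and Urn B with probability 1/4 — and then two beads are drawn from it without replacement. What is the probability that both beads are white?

From Urn A: P(both white) = (5/10)(4/9) = 2/9.
From Urn B: P(both white) = (9/17)(8/16) = 9/34.
Total probability = (3/4)(2/9) + (1/4)(9/34) = 95/408.

95/408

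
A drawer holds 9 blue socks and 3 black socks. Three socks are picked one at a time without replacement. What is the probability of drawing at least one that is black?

34/55

P(no black) = 9/12 × 8/11 × 7/10 = 504/1320 = 21/55.
P(at least one) = 1 − 21/55 = 34/55.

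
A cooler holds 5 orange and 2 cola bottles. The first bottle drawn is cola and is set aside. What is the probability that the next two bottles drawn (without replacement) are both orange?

After the first draw, 5 of the remaining 6 bottles are orange.
P = 5/6 × 4/5 = 20/30 = 2/3.

2/3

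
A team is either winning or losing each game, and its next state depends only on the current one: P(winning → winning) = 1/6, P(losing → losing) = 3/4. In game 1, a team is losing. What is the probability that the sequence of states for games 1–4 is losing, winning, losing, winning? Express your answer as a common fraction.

Game 1 is given. For each transition, use the conditional probability from the current state:
P(winning | losing) = 1/4; P(losing | winning) = 5/6; P(winning | losing) = 1/4.
P = 1/4 × 5/6 × 1/4 = 5/96.

5/96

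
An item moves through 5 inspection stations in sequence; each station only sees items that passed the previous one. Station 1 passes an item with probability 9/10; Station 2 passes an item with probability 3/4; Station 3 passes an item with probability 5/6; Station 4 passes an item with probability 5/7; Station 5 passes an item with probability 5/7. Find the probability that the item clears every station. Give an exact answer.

Multiplying along the chain,
P = 9/10 × 3/4 × 5/6 × 5/7 × 5/7 = 3375/11760 = 225/784.

225/784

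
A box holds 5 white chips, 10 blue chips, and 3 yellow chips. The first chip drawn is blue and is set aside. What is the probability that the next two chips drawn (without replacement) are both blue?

With the first chip removed, 9 blue remain out of 17.
P = 9/17 × 8/16 = 72/272 = 9/34.

9/34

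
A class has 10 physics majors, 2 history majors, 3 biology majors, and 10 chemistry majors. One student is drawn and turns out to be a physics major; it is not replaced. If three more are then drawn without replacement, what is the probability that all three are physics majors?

21/506

With the first student removed, 9 physics majors remain out of 24.
P = 9/24 × 8/23 × 7/22 = 504/12144 = 21/506.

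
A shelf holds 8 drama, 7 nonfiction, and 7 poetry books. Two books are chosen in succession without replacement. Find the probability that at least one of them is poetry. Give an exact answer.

P(no poetry) = 15/22 × 14/21 = 210/462 = 5/11.
P(at least one) = 1 − 5/11 = 6/11.

6/11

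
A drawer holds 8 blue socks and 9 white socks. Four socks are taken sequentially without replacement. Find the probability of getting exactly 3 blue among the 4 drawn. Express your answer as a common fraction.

18/85

One ordering (blue drawn first) has probability 8/17 × 7/16 × 6/15 × 9/14 = 3024/57120 = 9/170.
There are C(4,3) = 4 such orderings, each equally likely, so P = 4 × 9/170 = 18/85.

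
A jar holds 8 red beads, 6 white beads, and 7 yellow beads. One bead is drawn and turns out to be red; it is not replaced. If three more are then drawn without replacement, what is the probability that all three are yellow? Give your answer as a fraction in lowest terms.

7/228

After the first draw, 7 of the remaining 20 beads are yellow.
P = 7/20 × 6/19 × 5/18 = 210/6840 = 7/228.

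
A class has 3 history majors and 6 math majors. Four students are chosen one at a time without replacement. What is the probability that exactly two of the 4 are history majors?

5/14

One ordering (history majors drawn first) has probability 3/9 × 2/8 × 6/7 × 5/6 = 180/3024 = 5/84.
There are C(4,2) = 6 such orderings, each equally likely, so P = 6 × 5/84 = 5/14.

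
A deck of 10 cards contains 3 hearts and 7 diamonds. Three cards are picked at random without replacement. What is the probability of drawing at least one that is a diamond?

119/120

P(no diamonds) = 3/10 × 2/9 × 1/8 = 6/720 = 1/120.
P(at least one) = 1 − 1/120 = 119/120.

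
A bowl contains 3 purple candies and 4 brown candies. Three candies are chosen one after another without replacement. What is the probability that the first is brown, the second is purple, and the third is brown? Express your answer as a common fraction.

Each draw changes the counts, so multiply the conditional probabilities along the sequence:
P = 4/7 × 3/6 × 3/5 = 36/210 = 6/35.

6/35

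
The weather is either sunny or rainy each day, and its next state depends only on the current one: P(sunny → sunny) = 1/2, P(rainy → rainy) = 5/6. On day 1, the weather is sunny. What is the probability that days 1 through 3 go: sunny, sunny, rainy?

1/4

Day 1 is given. For each transition, use the conditional probability from the current state:
P(sunny | sunny) = 1/2; P(rainy | sunny) = 1/2.
P = 1/2 × 1/2 = 1/4.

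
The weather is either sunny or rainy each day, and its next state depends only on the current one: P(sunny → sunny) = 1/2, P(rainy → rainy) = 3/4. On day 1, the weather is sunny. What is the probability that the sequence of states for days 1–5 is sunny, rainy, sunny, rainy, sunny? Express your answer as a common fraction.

Day 1 is given. For each transition, use the conditional probability from the current state:
P(rainy | sunny) = 1/2; P(sunny | rainy) = 1/4; P(rainy | sunny) = 1/2; P(sunny | rainy) = 1/4.
P = 1/2 × 1/4 × 1/2 × 1/4 = 1/64.

1/64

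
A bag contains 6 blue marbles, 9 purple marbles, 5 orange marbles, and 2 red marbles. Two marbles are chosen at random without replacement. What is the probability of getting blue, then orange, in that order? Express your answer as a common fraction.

Each draw changes the counts, so multiply the conditional probabilities along the sequence:
P = 6/22 × 5/21 = 30/462 = 5/77.

5/77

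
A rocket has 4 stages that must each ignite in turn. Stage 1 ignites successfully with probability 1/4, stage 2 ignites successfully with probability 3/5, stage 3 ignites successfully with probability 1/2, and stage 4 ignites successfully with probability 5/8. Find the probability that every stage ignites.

The events are sequential, so multiply the conditional probabilities:
P = 1/4 × 3/5 × 1/2 × 5/8 = 15/320 = 3/64.

3/64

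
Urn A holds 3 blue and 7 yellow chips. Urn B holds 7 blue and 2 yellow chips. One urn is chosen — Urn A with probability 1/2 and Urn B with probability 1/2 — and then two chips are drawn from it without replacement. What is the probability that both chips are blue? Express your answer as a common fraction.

From Urn A: P(both blue) = (3/10)(2/9) = 1/15.
From Urn B: P(both blue) = (7/9)(6/8) = 7/12.
Total probability = (1/2)(1/15) + (1/2)(7/12) = 13/40.

13/40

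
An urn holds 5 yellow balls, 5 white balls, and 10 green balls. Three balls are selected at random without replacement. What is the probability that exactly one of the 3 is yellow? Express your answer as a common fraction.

One ordering (yellow drawn first) has probability 5/20 × 15/19 × 14/18 = 1050/6840 = 35/228.
There are C(3,1) = 3 such orderings, each equally likely, so P = 3 × 35/228 = 35/76.

35/76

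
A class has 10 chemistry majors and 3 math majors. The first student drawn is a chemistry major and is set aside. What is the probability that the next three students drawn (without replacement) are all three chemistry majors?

With the first student removed, 9 chemistry majors remain out of 12.
P = 9/12 × 8/11 × 7/10 = 504/1320 = 21/55.

21/55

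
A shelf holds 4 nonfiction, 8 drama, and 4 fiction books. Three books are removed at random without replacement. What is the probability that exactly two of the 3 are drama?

One ordering (drama drawn first) has probability 8/16 × 7/15 × 8/14 = 448/3360 = 2/15.
There are C(3,2) = 3 such orderings, each equally likely, so P = 3 × 2/15 = 2/5.

2/5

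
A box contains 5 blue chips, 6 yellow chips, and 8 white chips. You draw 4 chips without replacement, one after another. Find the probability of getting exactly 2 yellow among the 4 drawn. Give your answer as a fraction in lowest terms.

195/646

One ordering (yellow drawn first) has probability 6/19 × 5/18 × 13/17 × 12/16 = 4680/93024 = 65/1292.
There are C(4,2) = 6 such orderings, each equally likely, so P = 6 × 65/1292 = 195/646.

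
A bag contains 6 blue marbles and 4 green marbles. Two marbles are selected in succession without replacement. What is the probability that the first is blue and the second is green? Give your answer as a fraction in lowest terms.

4/15

Multiply the probability of each draw given the previous ones:
P = 6/10 × 4/9 = 24/90 = 4/15.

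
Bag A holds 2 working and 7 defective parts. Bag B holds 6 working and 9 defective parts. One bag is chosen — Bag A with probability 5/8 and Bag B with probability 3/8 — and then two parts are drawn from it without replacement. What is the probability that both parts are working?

143/2016

From Bag A: P(both working) = (2/9)(1/8) = 1/36.
From Bag B: P(both working) = (6/15)(5/14) = 1/7.
Total probability = (5/8)(1/36) + (3/8)(1/7) = 143/2016.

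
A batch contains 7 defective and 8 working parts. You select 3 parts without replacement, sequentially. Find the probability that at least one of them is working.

12/13

P(no working) = 7/15 × 6/14 × 5/13 = 210/2730 = 1/13.
P(at least one) = 1 − 1/13 = 12/13.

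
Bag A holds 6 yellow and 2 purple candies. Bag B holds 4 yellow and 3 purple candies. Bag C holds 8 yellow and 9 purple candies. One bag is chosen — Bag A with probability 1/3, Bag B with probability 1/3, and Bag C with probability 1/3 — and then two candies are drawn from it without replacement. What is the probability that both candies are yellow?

From Bag A: P(both yellow) = (6/8)(5/7) = 15/28.
From Bag B: P(both yellow) = (4/7)(3/6) = 2/7.
From Bag C: P(both yellow) = (8/17)(7/16) = 7/34.
Total probability = (1/3)(15/28) + (1/3)(2/7) + (1/3)(7/34) = 163/476.

163/476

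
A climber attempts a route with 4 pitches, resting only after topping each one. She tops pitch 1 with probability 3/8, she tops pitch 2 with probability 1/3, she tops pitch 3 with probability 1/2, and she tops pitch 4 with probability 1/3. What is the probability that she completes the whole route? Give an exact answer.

1/48

Each stage is reached only if all earlier stages succeed, so
P = 3/8 × 1/3 × 1/2 × 1/3 = 3/144 = 1/48.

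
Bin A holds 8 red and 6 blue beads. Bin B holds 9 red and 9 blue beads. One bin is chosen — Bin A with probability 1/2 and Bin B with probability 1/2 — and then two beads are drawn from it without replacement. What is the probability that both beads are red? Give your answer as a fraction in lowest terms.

60/221

From Bin A: P(both red) = (8/14)(7/13) = 4/13.
From Bin B: P(both red) = (9/18)(8/17) = 4/17.
Total probability = (1/2)(4/13) + (1/2)(4/17) = 60/221.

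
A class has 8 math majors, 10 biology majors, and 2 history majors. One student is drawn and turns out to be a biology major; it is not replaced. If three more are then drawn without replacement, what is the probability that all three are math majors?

56/969

With the first student removed, 8 math majors remain out of 19.
P = 8/19 × 7/18 × 6/17 = 336/5814 = 56/969.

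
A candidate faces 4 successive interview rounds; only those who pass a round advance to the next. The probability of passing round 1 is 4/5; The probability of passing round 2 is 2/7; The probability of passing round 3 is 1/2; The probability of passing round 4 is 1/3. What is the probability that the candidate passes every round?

Each stage is reached only if all earlier stages succeed, so
P = 4/5 × 2/7 × 1/2 × 1/3 = 8/210 = 4/105.

4/105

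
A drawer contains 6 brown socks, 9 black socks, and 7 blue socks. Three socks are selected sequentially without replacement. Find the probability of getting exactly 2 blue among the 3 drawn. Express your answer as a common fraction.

One ordering (blue drawn first) has probability 7/22 × 6/21 × 15/20 = 630/9240 = 3/44.
There are C(3,2) = 3 such orderings, each equally likely, so P = 3 × 3/44 = 9/44.

9/44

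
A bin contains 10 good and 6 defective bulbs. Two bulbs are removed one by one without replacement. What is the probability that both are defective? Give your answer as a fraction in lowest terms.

1/8

P(every draw is defective) = 6/16 × 5/15 = 30/240 = 1/8.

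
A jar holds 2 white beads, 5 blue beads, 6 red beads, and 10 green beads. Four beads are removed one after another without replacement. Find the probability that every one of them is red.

P(every draw is red) = 6/23 × 5/22 × 4/21 × 3/20 = 360/212520 = 3/1771.

3/1771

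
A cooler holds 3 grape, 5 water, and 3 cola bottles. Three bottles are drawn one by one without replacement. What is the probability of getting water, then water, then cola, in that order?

Multiply the probability of each draw given the previous ones:
P = 5/11 × 4/10 × 3/9 = 60/990 = 2/33.

2/33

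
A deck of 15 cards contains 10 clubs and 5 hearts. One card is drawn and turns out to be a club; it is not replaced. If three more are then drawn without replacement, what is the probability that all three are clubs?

3/13

With the first card removed, 9 clubs remain out of 14.
P = 9/14 × 8/13 × 7/12 = 504/2184 = 3/13.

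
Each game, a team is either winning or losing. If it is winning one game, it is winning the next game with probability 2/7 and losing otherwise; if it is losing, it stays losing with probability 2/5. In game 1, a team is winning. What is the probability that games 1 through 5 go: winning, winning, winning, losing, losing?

Game 1 is given. For each transition, use the conditional probability from the current state:
P(winning | winning) = 2/7; P(winning | winning) = 2/7; P(losing | winning) = 5/7; P(losing | losing) = 2/5.
P = 2/7 × 2/7 × 5/7 × 2/5 = 40/1715 = 8/343.

8/343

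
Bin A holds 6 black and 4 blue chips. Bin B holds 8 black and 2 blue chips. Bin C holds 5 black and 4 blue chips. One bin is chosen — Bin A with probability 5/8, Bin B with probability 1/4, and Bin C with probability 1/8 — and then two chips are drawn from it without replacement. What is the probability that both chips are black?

287/720

From Bin A: P(both black) = (6/10)(5/9) = 1/3.
From Bin B: P(both black) = (8/10)(7/9) = 28/45.
From Bin C: P(both black) = (5/9)(4/8) = 5/18.
Total probability = (5/8)(1/3) + (1/4)(28/45) + (1/8)(5/18) = 287/720.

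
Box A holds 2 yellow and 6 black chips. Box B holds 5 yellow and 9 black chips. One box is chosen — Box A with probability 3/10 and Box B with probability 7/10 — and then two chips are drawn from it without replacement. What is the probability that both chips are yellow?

From Box A: P(both yellow) = (2/8)(1/7) = 1/28.
From Box B: P(both yellow) = (5/14)(4/13) = 10/91.
Total probability = (3/10)(1/28) + (7/10)(10/91) = 319/3640.

319/3640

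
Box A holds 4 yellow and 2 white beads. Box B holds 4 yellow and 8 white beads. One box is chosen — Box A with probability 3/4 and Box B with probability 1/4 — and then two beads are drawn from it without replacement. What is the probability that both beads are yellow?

71/220

From Box A: P(both yellow) = (4/6)(3/5) = 2/5.
From Box B: P(both yellow) = (4/12)(3/11) = 1/11.
Total probability = (3/4)(2/5) + (1/4)(1/11) = 71/220.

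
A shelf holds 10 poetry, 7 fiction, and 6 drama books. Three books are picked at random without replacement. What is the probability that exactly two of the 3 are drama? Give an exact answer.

255/1771

One ordering (drama drawn first) has probability 6/23 × 5/22 × 17/21 = 510/10626 = 85/1771.
There are C(3,2) = 3 such orderings, each equally likely, so P = 3 × 85/1771 = 255/1771.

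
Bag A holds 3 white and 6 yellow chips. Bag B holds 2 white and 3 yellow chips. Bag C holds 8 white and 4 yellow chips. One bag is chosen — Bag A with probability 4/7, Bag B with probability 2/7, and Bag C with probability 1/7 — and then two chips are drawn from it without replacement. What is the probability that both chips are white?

From Bag A: P(both white) = (3/9)(2/8) = 1/12.
From Bag B: P(both white) = (2/5)(1/4) = 1/10.
From Bag C: P(both white) = (8/12)(7/11) = 14/33.
Total probability = (4/7)(1/12) + (2/7)(1/10) + (1/7)(14/33) = 158/1155.

158/1155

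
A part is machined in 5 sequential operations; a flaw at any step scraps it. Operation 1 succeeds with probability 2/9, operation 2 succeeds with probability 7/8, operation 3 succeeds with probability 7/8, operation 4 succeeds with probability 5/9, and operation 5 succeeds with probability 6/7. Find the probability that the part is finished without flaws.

Multiplying along the chain,
P = 2/9 × 7/8 × 7/8 × 5/9 × 6/7 = 2940/36288 = 35/432.

35/432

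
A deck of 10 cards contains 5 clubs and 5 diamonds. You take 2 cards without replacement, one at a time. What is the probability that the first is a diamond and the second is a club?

5/18

Each draw changes the counts, so multiply the conditional probabilities along the sequence:
P = 5/10 × 5/9 = 25/90 = 5/18.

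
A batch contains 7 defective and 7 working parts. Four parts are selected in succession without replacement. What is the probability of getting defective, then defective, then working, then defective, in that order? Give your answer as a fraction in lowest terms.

Chain rule:
P = 7/14 × 6/13 × 7/12 × 5/11 = 1470/24024 = 35/572.

35/572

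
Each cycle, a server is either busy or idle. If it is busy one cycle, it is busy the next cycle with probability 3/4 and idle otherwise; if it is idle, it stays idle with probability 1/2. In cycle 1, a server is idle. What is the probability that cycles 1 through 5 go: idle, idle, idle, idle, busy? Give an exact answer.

Cycle 1 is given. For each transition, use the conditional probability from the current state:
P(idle | idle) = 1/2; P(idle | idle) = 1/2; P(idle | idle) = 1/2; P(busy | idle) = 1/2.
P = 1/2 × 1/2 × 1/2 × 1/2 = 1/16.

1/16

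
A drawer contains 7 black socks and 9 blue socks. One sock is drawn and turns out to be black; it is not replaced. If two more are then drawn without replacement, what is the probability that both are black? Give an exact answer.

With the first sock removed, 6 black remain out of 15.
P = 6/15 × 5/14 = 30/210 = 1/7.

1/7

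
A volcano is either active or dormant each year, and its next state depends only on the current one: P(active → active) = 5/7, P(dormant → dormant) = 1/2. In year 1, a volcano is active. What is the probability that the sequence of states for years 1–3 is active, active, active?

Year 1 is given. For each transition, use the conditional probability from the current state:
P(active | active) = 5/7; P(active | active) = 5/7.
P = 5/7 × 5/7 = 25/49.

25/49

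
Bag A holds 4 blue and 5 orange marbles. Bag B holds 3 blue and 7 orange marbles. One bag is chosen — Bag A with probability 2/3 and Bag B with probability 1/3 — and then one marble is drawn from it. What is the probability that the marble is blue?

107/270

From Bag A: P(blue) = 4/9.
From Bag B: P(blue) = 3/10.
Total probability = (2/3)(4/9) + (1/3)(3/10) = 107/270.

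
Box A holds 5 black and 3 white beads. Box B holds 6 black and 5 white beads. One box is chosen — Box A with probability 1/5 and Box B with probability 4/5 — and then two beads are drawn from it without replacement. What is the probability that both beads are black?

From Box A: P(both black) = (5/8)(4/7) = 5/14.
From Box B: P(both black) = (6/11)(5/10) = 3/11.
Total probability = (1/5)(5/14) + (4/5)(3/11) = 223/770.

223/770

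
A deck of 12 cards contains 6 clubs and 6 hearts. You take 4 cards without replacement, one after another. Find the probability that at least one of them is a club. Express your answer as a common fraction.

P(no clubs) = 6/12 × 5/11 × 4/10 × 3/9 = 360/11880 = 1/33.
P(at least one) = 1 − 1/33 = 32/33.

32/33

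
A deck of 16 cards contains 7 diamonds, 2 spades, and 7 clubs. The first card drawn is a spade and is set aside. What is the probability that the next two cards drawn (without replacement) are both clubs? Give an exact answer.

After the first draw, 7 of the remaining 15 cards are clubs.
P = 7/15 × 6/14 = 42/210 = 1/5.

1/5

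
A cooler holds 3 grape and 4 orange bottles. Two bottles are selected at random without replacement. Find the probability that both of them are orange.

2/7

P(all orange) = 4/7 × 3/6 = 12/42 = 2/7.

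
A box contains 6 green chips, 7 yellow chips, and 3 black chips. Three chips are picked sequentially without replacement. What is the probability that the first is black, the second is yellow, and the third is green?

3/80

Chain rule:
P = 3/16 × 7/15 × 6/14 = 126/3360 = 3/80.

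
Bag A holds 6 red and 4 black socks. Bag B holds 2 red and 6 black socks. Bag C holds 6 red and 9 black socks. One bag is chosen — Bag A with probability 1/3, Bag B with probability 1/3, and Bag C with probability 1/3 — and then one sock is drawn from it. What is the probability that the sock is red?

From Bag A: P(red) = 6/10.
From Bag B: P(red) = 2/8.
From Bag C: P(red) = 6/15.
Total probability = (1/3)(6/10) + (1/3)(2/8) + (1/3)(6/15) = 5/12.

5/12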